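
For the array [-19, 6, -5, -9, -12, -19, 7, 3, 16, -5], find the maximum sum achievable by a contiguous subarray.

Using Kadane's algorithm on [-19, 6, -5, -9, -12, -19, 7, 3, 16, -5]:

Scanning through the array:
Position 1 (value 6): max_ending_here = 6, max_so_far = 6
Position 2 (value -5): max_ending_here = 1, max_so_far = 6
Position 3 (value -9): max_ending_here = -8, max_so_far = 6
Position 4 (value -12): max_ending_here = -12, max_so_far = 6
Position 5 (value -19): max_ending_here = -19, max_so_far = 6
Position 6 (value 7): max_ending_here = 7, max_so_far = 7
Position 7 (value 3): max_ending_here = 10, max_so_far = 10
Position 8 (value 16): max_ending_here = 26, max_so_far = 26
Position 9 (value -5): max_ending_here = 21, max_so_far = 26

Maximum subarray: [7, 3, 16]
Maximum sum: 26

The maximum subarray is [7, 3, 16] with sum 26. This subarray runs from index 6 to index 8.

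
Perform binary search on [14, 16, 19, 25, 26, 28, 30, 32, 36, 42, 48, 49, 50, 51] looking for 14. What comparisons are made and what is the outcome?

Binary search for 14 in [14, 16, 19, 25, 26, 28, 30, 32, 36, 42, 48, 49, 50, 51]:

lo=0, hi=13, mid=6, arr[mid]=30 -> 30 > 14, search left half
lo=0, hi=5, mid=2, arr[mid]=19 -> 19 > 14, search left half
lo=0, hi=1, mid=0, arr[mid]=14 -> Found target at index 0!

Binary search finds 14 at index 0 after 3 comparisons. The search repeatedly halves the search space by comparing with the middle element.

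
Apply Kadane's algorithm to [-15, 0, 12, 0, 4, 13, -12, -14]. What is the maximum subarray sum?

Using Kadane's algorithm on [-15, 0, 12, 0, 4, 13, -12, -14]:

Scanning through the array:
Position 1 (value 0): max_ending_here = 0, max_so_far = 0
Position 2 (value 12): max_ending_here = 12, max_so_far = 12
Position 3 (value 0): max_ending_here = 12, max_so_far = 12
Position 4 (value 4): max_ending_here = 16, max_so_far = 16
Position 5 (value 13): max_ending_here = 29, max_so_far = 29
Position 6 (value -12): max_ending_here = 17, max_so_far = 29
Position 7 (value -14): max_ending_here = 3, max_so_far = 29

Maximum subarray: [0, 12, 0, 4, 13]
Maximum sum: 29

The maximum subarray is [0, 12, 0, 4, 13] with sum 29. This subarray runs from index 1 to index 5.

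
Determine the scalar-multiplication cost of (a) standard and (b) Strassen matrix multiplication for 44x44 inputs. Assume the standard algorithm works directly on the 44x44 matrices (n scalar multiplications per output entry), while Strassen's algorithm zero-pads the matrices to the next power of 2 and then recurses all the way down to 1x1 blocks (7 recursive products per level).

Matrix multiplication for 44x44 matrices:

Strassen's algorithm requires power-of-2 dimensions. Pad 44x44 to 64x64 (next power of 2).

Standard algorithm: 44^3 = 85184 multiplications
Strassen's algorithm: 7^(log2(64)) = 7^6 = 117649 multiplications
Difference: 85184 - 117649 = -32465 (Strassen uses MORE here due to padding overhead — for small or just-over-power-of-2 n, padding can outweigh the per-level savings)

Standard: 85184 multiplications (44^3). Strassen: 117649 multiplications (7^6, after padding to 64x64). Strassen reduces 8 recursive multiplications to 7 at each level.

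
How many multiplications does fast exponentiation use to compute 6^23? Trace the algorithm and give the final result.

Computing 6^23 by squaring (build up from 6^1; each line after the first costs one multiplication):

6^1 = 6
6^2 = (6^1)^2 = 6^2 = 36
6^4 = (6^2)^2 = 36^2 = 1296
6^5 = 6 * 6^4 = 6 * 1296 = 7776
6^10 = (6^5)^2 = 7776^2 = 60466176
6^11 = 6 * 6^10 = 6 * 60466176 = 362797056
6^22 = (6^11)^2 = 362797056^2 = 131621703842267136
6^23 = 6 * 6^22 = 6 * 131621703842267136 = 789730223053602816

Result: 789730223053602816
Multiplications needed: 7 (7 lines after 6^1)

6^23 = 789730223053602816. Using exponentiation by squaring, this requires 7 multiplications. The key idea: if the exponent is even, square the half-power; if odd, multiply by the base once.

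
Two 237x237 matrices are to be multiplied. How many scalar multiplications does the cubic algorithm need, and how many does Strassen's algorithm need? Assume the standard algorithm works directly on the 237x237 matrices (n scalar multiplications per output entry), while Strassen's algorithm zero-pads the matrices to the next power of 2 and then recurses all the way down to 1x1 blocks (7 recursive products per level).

Matrix multiplication for 237x237 matrices:

Strassen's algorithm requires power-of-2 dimensions. Pad 237x237 to 256x256 (next power of 2).

Standard algorithm: 237^3 = 13312053 multiplications
Strassen's algorithm: 7^(log2(256)) = 7^8 = 5764801 multiplications
Savings: 13312053 - 5764801 = 7547252 multiplications

Standard: 13312053 multiplications (237^3). Strassen: 5764801 multiplications (7^8, after padding to 256x256). Strassen reduces 8 recursive multiplications to 7 at each level.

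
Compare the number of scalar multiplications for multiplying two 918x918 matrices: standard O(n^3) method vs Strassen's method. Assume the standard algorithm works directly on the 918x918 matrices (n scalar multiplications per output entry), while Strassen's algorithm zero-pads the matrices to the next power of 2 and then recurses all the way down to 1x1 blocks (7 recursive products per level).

Matrix multiplication for 918x918 matrices:

Strassen's algorithm requires power-of-2 dimensions. Pad 918x918 to 1024x1024 (next power of 2).

Standard algorithm: 918^3 = 773620632 multiplications
Strassen's algorithm: 7^(log2(1024)) = 7^10 = 282475249 multiplications
Savings: 773620632 - 282475249 = 491145383 multiplications

Standard: 773620632 multiplications (918^3). Strassen: 282475249 multiplications (7^10, after padding to 1024x1024). Strassen reduces 8 recursive multiplications to 7 at each level.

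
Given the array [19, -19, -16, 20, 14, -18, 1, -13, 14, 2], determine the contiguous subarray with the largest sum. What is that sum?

Using Kadane's algorithm on [19, -19, -16, 20, 14, -18, 1, -13, 14, 2]:

Scanning through the array:
Position 1 (value -19): max_ending_here = 0, max_so_far = 19
Position 2 (value -16): max_ending_here = -16, max_so_far = 19
Position 3 (value 20): max_ending_here = 20, max_so_far = 20
Position 4 (value 14): max_ending_here = 34, max_so_far = 34
Position 5 (value -18): max_ending_here = 16, max_so_far = 34
Position 6 (value 1): max_ending_here = 17, max_so_far = 34
Position 7 (value -13): max_ending_here = 4, max_so_far = 34
Position 8 (value 14): max_ending_here = 18, max_so_far = 34
Position 9 (value 2): max_ending_here = 20, max_so_far = 34

Maximum subarray: [20, 14]
Maximum sum: 34

The maximum subarray is [20, 14] with sum 34. This subarray runs from index 3 to index 4.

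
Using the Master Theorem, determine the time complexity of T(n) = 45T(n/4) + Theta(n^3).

Master Theorem for T(n) = 45T(n/4) + O(n^3):

a = 45, b = 4, c = 3
log_b(a) = log_4(45) = 2.7459

Case 3: c = 3 > log_4(45) = 2.7459
T(n) = O(n^3) = O(n^3)

For T(n) = 45T(n/4) + O(n^3): log_4(45) = 2.7459. This is Case 3 of the Master Theorem (c > log_b(a), work dominated by root), giving O(n^3).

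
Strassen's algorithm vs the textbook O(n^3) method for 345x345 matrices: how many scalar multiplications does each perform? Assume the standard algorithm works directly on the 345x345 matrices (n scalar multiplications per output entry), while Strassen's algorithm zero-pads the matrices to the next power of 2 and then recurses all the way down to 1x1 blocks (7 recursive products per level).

Matrix multiplication for 345x345 matrices:

Strassen's algorithm requires power-of-2 dimensions. Pad 345x345 to 512x512 (next power of 2).

Standard algorithm: 345^3 = 41063625 multiplications
Strassen's algorithm: 7^(log2(512)) = 7^9 = 40353607 multiplications
Savings: 41063625 - 40353607 = 710018 multiplications

Standard: 41063625 multiplications (345^3). Strassen: 40353607 multiplications (7^9, after padding to 512x512). Strassen reduces 8 recursive multiplications to 7 at each level.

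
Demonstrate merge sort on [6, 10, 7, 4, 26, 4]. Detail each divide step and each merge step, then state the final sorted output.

Merge sort trace:

Split: [6, 10, 7, 4, 26, 4] -> [6, 10, 7] and [4, 26, 4]
  Split: [6, 10, 7] -> [6] and [10, 7]
    Split: [10, 7] -> [10] and [7]
    Merge: [10] + [7] -> [7, 10]
  Merge: [6] + [7, 10] -> [6, 7, 10]
  Split: [4, 26, 4] -> [4] and [26, 4]
    Split: [26, 4] -> [26] and [4]
    Merge: [26] + [4] -> [4, 26]
  Merge: [4] + [4, 26] -> [4, 4, 26]
Merge: [6, 7, 10] + [4, 4, 26] -> [4, 4, 6, 7, 10, 26]

Final sorted array: [4, 4, 6, 7, 10, 26]

The merge sort proceeds by recursively splitting the array and merging sorted halves.
After all merges, the sorted array is [4, 4, 6, 7, 10, 26].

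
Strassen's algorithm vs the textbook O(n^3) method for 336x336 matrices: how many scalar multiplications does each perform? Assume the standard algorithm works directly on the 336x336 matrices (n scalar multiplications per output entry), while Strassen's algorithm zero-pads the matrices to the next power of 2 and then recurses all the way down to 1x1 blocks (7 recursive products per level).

Matrix multiplication for 336x336 matrices:

Strassen's algorithm requires power-of-2 dimensions. Pad 336x336 to 512x512 (next power of 2).

Standard algorithm: 336^3 = 37933056 multiplications
Strassen's algorithm: 7^(log2(512)) = 7^9 = 40353607 multiplications
Difference: 37933056 - 40353607 = -2420551 (Strassen uses MORE here due to padding overhead — for small or just-over-power-of-2 n, padding can outweigh the per-level savings)

Standard: 37933056 multiplications (336^3). Strassen: 40353607 multiplications (7^9, after padding to 512x512). Strassen reduces 8 recursive multiplications to 7 at each level.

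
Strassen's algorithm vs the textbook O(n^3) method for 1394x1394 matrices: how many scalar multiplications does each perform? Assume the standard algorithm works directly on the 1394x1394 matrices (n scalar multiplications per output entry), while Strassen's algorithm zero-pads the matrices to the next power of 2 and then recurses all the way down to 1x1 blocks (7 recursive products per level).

Matrix multiplication for 1394x1394 matrices:

Strassen's algorithm requires power-of-2 dimensions. Pad 1394x1394 to 2048x2048 (next power of 2).

Standard algorithm: 1394^3 = 2708870984 multiplications
Strassen's algorithm: 7^(log2(2048)) = 7^11 = 1977326743 multiplications
Savings: 2708870984 - 1977326743 = 731544241 multiplications

Standard: 2708870984 multiplications (1394^3). Strassen: 1977326743 multiplications (7^11, after padding to 2048x2048). Strassen reduces 8 recursive multiplications to 7 at each level.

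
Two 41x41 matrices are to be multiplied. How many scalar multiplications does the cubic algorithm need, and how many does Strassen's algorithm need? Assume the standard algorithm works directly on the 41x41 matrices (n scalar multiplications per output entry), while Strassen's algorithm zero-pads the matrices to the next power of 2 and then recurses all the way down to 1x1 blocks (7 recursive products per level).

Matrix multiplication for 41x41 matrices:

Strassen's algorithm requires power-of-2 dimensions. Pad 41x41 to 64x64 (next power of 2).

Standard algorithm: 41^3 = 68921 multiplications
Strassen's algorithm: 7^(log2(64)) = 7^6 = 117649 multiplications
Difference: 68921 - 117649 = -48728 (Strassen uses MORE here due to padding overhead — for small or just-over-power-of-2 n, padding can outweigh the per-level savings)

Standard: 68921 multiplications (41^3). Strassen: 117649 multiplications (7^6, after padding to 64x64). Strassen reduces 8 recursive multiplications to 7 at each level.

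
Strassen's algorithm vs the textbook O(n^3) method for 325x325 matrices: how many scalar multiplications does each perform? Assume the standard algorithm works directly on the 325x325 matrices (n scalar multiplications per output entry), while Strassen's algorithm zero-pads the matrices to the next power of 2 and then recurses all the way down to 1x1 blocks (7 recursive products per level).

Matrix multiplication for 325x325 matrices:

Strassen's algorithm requires power-of-2 dimensions. Pad 325x325 to 512x512 (next power of 2).

Standard algorithm: 325^3 = 34328125 multiplications
Strassen's algorithm: 7^(log2(512)) = 7^9 = 40353607 multiplications
Difference: 34328125 - 40353607 = -6025482 (Strassen uses MORE here due to padding overhead — for small or just-over-power-of-2 n, padding can outweigh the per-level savings)

Standard: 34328125 multiplications (325^3). Strassen: 40353607 multiplications (7^9, after padding to 512x512). Strassen reduces 8 recursive multiplications to 7 at each level.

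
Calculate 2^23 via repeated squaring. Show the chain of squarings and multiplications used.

Computing 2^23 by squaring (build up from 2^1; each line after the first costs one multiplication):

2^1 = 2
2^2 = (2^1)^2 = 2^2 = 4
2^4 = (2^2)^2 = 4^2 = 16
2^5 = 2 * 2^4 = 2 * 16 = 32
2^10 = (2^5)^2 = 32^2 = 1024
2^11 = 2 * 2^10 = 2 * 1024 = 2048
2^22 = (2^11)^2 = 2048^2 = 4194304
2^23 = 2 * 2^22 = 2 * 4194304 = 8388608

Result: 8388608
Multiplications needed: 7 (7 lines after 2^1)

2^23 = 8388608. Using exponentiation by squaring, this requires 7 multiplications. The key idea: if the exponent is even, square the half-power; if odd, multiply by the base once.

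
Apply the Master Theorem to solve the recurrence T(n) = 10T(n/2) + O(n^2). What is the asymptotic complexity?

Master Theorem for T(n) = 10T(n/2) + O(n^2):

a = 10, b = 2, c = 2
log_b(a) = log_2(10) = 3.3219

Case 1: c = 2 < log_2(10) = 3.3219
T(n) = O(n^(log_2 10))

For T(n) = 10T(n/2) + O(n^2): log_2(10) = 3.3219. This is Case 1 of the Master Theorem (c < log_b(a), work dominated by leaves), giving O(n^(log_2 10)).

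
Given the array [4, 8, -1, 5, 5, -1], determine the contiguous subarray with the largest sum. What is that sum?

Using Kadane's algorithm on [4, 8, -1, 5, 5, -1]:

Scanning through the array:
Position 1 (value 8): max_ending_here = 12, max_so_far = 12
Position 2 (value -1): max_ending_here = 11, max_so_far = 12
Position 3 (value 5): max_ending_here = 16, max_so_far = 16
Position 4 (value 5): max_ending_here = 21, max_so_far = 21
Position 5 (value -1): max_ending_here = 20, max_so_far = 21

Maximum subarray: [4, 8, -1, 5, 5]
Maximum sum: 21

The maximum subarray is [4, 8, -1, 5, 5] with sum 21. This subarray runs from index 0 to index 4.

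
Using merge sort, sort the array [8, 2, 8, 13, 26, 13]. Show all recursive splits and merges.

Merge sort trace:

Split: [8, 2, 8, 13, 26, 13] -> [8, 2, 8] and [13, 26, 13]
  Split: [8, 2, 8] -> [8] and [2, 8]
    Split: [2, 8] -> [2] and [8]
    Merge: [2] + [8] -> [2, 8]
  Merge: [8] + [2, 8] -> [2, 8, 8]
  Split: [13, 26, 13] -> [13] and [26, 13]
    Split: [26, 13] -> [26] and [13]
    Merge: [26] + [13] -> [13, 26]
  Merge: [13] + [13, 26] -> [13, 13, 26]
Merge: [2, 8, 8] + [13, 13, 26] -> [2, 8, 8, 13, 13, 26]

Final sorted array: [2, 8, 8, 13, 13, 26]

The merge sort proceeds by recursively splitting the array and merging sorted halves.
After all merges, the sorted array is [2, 8, 8, 13, 13, 26].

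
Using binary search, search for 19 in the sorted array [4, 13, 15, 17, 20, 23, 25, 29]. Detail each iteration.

Binary search for 19 in [4, 13, 15, 17, 20, 23, 25, 29]:

lo=0, hi=7, mid=3, arr[mid]=17 -> 17 < 19, search right half
lo=4, hi=7, mid=5, arr[mid]=23 -> 23 > 19, search left half
lo=4, hi=4, mid=4, arr[mid]=20 -> 20 > 19, search left half
lo=4 > hi=3, target 19 not found

Binary search determines that 19 is not in the array after 3 comparisons. The search space was exhausted without finding the target.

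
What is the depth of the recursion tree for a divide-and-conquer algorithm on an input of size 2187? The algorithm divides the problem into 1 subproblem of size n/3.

For divide and conquer with division factor 3:

Problem sizes at each level:
Level 0: 2187
Level 1: 729
Level 2: 243
Level 3: 81
Level 4: 27
Level 5: 9
Level 6: 3
Level 7: 1

The root is level 0 and the size-1 base case is level 7 (the tree spans levels 0 through 7, i.e. 8 levels counting the root), so the depth is the number of divisions: log_3(2187) = 7

The recursion tree depth is log_3(2187) = 7. At each level, the problem size is divided by 3, so it takes 7 divisions to reduce to a base case of size 1. The algorithm makes 1 recursive call at each level.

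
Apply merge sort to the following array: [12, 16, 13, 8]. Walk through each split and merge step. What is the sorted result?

Merge sort trace:

Split: [12, 16, 13, 8] -> [12, 16] and [13, 8]
  Split: [12, 16] -> [12] and [16]
  Merge: [12] + [16] -> [12, 16]
  Split: [13, 8] -> [13] and [8]
  Merge: [13] + [8] -> [8, 13]
Merge: [12, 16] + [8, 13] -> [8, 12, 13, 16]

Final sorted array: [8, 12, 13, 16]

The merge sort proceeds by recursively splitting the array and merging sorted halves.
After all merges, the sorted array is [8, 12, 13, 16].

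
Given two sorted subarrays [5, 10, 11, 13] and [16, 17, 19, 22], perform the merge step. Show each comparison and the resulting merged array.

Merging process:

Compare 5 vs 16: take 5 from left. Merged: [5]
Compare 10 vs 16: take 10 from left. Merged: [5, 10]
Compare 11 vs 16: take 11 from left. Merged: [5, 10, 11]
Compare 13 vs 16: take 13 from left. Merged: [5, 10, 11, 13]
Append remaining from right: [16, 17, 19, 22]. Merged: [5, 10, 11, 13, 16, 17, 19, 22]

Final merged array: [5, 10, 11, 13, 16, 17, 19, 22]
Total comparisons: 4

The merged array is [5, 10, 11, 13, 16, 17, 19, 22], requiring 4 comparisons. The merge step runs in O(n) time where n is the total number of elements.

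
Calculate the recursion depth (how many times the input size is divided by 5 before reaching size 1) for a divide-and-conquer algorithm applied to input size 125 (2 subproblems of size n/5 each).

For divide and conquer with division factor 5:

Problem sizes at each level:
Level 0: 125
Level 1: 25
Level 2: 5
Level 3: 1

The root is level 0 and the size-1 base case is level 3 (the tree spans levels 0 through 3, i.e. 4 levels counting the root), so the depth is the number of divisions: log_5(125) = 3

The recursion tree depth is log_5(125) = 3. At each level, the problem size is divided by 5, so it takes 3 divisions to reduce to a base case of size 1. The algorithm makes 2 recursive calls at each level.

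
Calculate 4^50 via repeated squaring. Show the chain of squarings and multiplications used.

Computing 4^50 by squaring (build up from 4^1; each line after the first costs one multiplication):

4^1 = 4
4^2 = (4^1)^2 = 4^2 = 16
4^3 = 4 * 4^2 = 4 * 16 = 64
4^6 = (4^3)^2 = 64^2 = 4096
4^12 = (4^6)^2 = 4096^2 = 16777216
4^24 = (4^12)^2 = 16777216^2 = 281474976710656
4^25 = 4 * 4^24 = 4 * 281474976710656 = 1125899906842624
4^50 = (4^25)^2 = 1125899906842624^2 = 1267650600228229401496703205376

Result: 1267650600228229401496703205376
Multiplications needed: 7 (7 lines after 4^1)

4^50 = 1267650600228229401496703205376. Using exponentiation by squaring, this requires 7 multiplications. The key idea: if the exponent is even, square the half-power; if odd, multiply by the base once.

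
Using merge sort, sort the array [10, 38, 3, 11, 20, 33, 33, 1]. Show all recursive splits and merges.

Merge sort trace:

Split: [10, 38, 3, 11, 20, 33, 33, 1] -> [10, 38, 3, 11] and [20, 33, 33, 1]
  Split: [10, 38, 3, 11] -> [10, 38] and [3, 11]
    Split: [10, 38] -> [10] and [38]
    Merge: [10] + [38] -> [10, 38]
    Split: [3, 11] -> [3] and [11]
    Merge: [3] + [11] -> [3, 11]
  Merge: [10, 38] + [3, 11] -> [3, 10, 11, 38]
  Split: [20, 33, 33, 1] -> [20, 33] and [33, 1]
    Split: [20, 33] -> [20] and [33]
    Merge: [20] + [33] -> [20, 33]
    Split: [33, 1] -> [33] and [1]
    Merge: [33] + [1] -> [1, 33]
  Merge: [20, 33] + [1, 33] -> [1, 20, 33, 33]
Merge: [3, 10, 11, 38] + [1, 20, 33, 33] -> [1, 3, 10, 11, 20, 33, 33, 38]

Final sorted array: [1, 3, 10, 11, 20, 33, 33, 38]

The merge sort proceeds by recursively splitting the array and merging sorted halves.
After all merges, the sorted array is [1, 3, 10, 11, 20, 33, 33, 38].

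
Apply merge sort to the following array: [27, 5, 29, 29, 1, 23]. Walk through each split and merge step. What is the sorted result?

Merge sort trace:

Split: [27, 5, 29, 29, 1, 23] -> [27, 5, 29] and [29, 1, 23]
  Split: [27, 5, 29] -> [27] and [5, 29]
    Split: [5, 29] -> [5] and [29]
    Merge: [5] + [29] -> [5, 29]
  Merge: [27] + [5, 29] -> [5, 27, 29]
  Split: [29, 1, 23] -> [29] and [1, 23]
    Split: [1, 23] -> [1] and [23]
    Merge: [1] + [23] -> [1, 23]
  Merge: [29] + [1, 23] -> [1, 23, 29]
Merge: [5, 27, 29] + [1, 23, 29] -> [1, 5, 23, 27, 29, 29]

Final sorted array: [1, 5, 23, 27, 29, 29]

The merge sort proceeds by recursively splitting the array and merging sorted halves.
After all merges, the sorted array is [1, 5, 23, 27, 29, 29].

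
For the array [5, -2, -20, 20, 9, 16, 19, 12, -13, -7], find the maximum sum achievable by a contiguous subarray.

Using Kadane's algorithm on [5, -2, -20, 20, 9, 16, 19, 12, -13, -7]:

Scanning through the array:
Position 1 (value -2): max_ending_here = 3, max_so_far = 5
Position 2 (value -20): max_ending_here = -17, max_so_far = 5
Position 3 (value 20): max_ending_here = 20, max_so_far = 20
Position 4 (value 9): max_ending_here = 29, max_so_far = 29
Position 5 (value 16): max_ending_here = 45, max_so_far = 45
Position 6 (value 19): max_ending_here = 64, max_so_far = 64
Position 7 (value 12): max_ending_here = 76, max_so_far = 76
Position 8 (value -13): max_ending_here = 63, max_so_far = 76
Position 9 (value -7): max_ending_here = 56, max_so_far = 76

Maximum subarray: [20, 9, 16, 19, 12]
Maximum sum: 76

The maximum subarray is [20, 9, 16, 19, 12] with sum 76. This subarray runs from index 3 to index 7.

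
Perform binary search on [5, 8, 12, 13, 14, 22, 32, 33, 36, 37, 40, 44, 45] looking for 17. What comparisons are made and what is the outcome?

Binary search for 17 in [5, 8, 12, 13, 14, 22, 32, 33, 36, 37, 40, 44, 45]:

lo=0, hi=12, mid=6, arr[mid]=32 -> 32 > 17, search left half
lo=0, hi=5, mid=2, arr[mid]=12 -> 12 < 17, search right half
lo=3, hi=5, mid=4, arr[mid]=14 -> 14 < 17, search right half
lo=5, hi=5, mid=5, arr[mid]=22 -> 22 > 17, search left half
lo=5 > hi=4, target 17 not found

Binary search determines that 17 is not in the array after 4 comparisons. The search space was exhausted without finding the target.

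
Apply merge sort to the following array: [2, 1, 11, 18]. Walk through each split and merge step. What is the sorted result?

Merge sort trace:

Split: [2, 1, 11, 18] -> [2, 1] and [11, 18]
  Split: [2, 1] -> [2] and [1]
  Merge: [2] + [1] -> [1, 2]
  Split: [11, 18] -> [11] and [18]
  Merge: [11] + [18] -> [11, 18]
Merge: [1, 2] + [11, 18] -> [1, 2, 11, 18]

Final sorted array: [1, 2, 11, 18]

The merge sort proceeds by recursively splitting the array and merging sorted halves.
After all merges, the sorted array is [1, 2, 11, 18].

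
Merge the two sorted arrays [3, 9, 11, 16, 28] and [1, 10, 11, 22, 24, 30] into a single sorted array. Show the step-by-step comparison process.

Merging process:

Compare 3 vs 1: take 1 from right. Merged: [1]
Compare 3 vs 10: take 3 from left. Merged: [1, 3]
Compare 9 vs 10: take 9 from left. Merged: [1, 3, 9]
Compare 11 vs 10: take 10 from right. Merged: [1, 3, 9, 10]
Compare 11 vs 11: take 11 from left. Merged: [1, 3, 9, 10, 11]
Compare 16 vs 11: take 11 from right. Merged: [1, 3, 9, 10, 11, 11]
Compare 16 vs 22: take 16 from left. Merged: [1, 3, 9, 10, 11, 11, 16]
Compare 28 vs 22: take 22 from right. Merged: [1, 3, 9, 10, 11, 11, 16, 22]
Compare 28 vs 24: take 24 from right. Merged: [1, 3, 9, 10, 11, 11, 16, 22, 24]
Compare 28 vs 30: take 28 from left. Merged: [1, 3, 9, 10, 11, 11, 16, 22, 24, 28]
Append remaining from right: [30]. Merged: [1, 3, 9, 10, 11, 11, 16, 22, 24, 28, 30]

Final merged array: [1, 3, 9, 10, 11, 11, 16, 22, 24, 28, 30]
Total comparisons: 10

The merged array is [1, 3, 9, 10, 11, 11, 16, 22, 24, 28, 30], requiring 10 comparisons. The merge step runs in O(n) time where n is the total number of elements.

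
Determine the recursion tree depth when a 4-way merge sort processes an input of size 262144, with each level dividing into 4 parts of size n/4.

For divide and conquer with division factor 4:

Problem sizes at each level:
Level 0: 262144
Level 1: 65536
Level 2: 16384
Level 3: 4096
Level 4: 1024
Level 5: 256
Level 6: 64
Level 7: 16
Level 8: 4
Level 9: 1

The root is level 0 and the size-1 base case is level 9 (the tree spans levels 0 through 9, i.e. 10 levels counting the root), so the depth is the number of divisions: log_4(262144) = 9

The recursion tree depth is log_4(262144) = 9. At each level, the problem size is divided by 4, so it takes 9 divisions to reduce to a base case of size 1. The algorithm makes 4 recursive calls at each level.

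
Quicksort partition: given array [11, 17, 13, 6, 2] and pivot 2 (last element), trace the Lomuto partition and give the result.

Lomuto partition with pivot = 2:

Initial array: [11, 17, 13, 6, 2]

arr[0]=11 > 2: no swap
arr[1]=17 > 2: no swap
arr[2]=13 > 2: no swap
arr[3]=6 > 2: no swap

Place pivot at position 0: [2, 17, 13, 6, 11]
Pivot position: 0

After partitioning with pivot 2, the array becomes [2, 17, 13, 6, 11]. The pivot is placed at index 0. All elements to the left of the pivot are <= 2, and all elements to the right are > 2.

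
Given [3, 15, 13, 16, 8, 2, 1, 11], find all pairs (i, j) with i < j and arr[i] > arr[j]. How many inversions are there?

Finding inversions in [3, 15, 13, 16, 8, 2, 1, 11]:

(0, 5): arr[0]=3 > arr[5]=2
(0, 6): arr[0]=3 > arr[6]=1
(1, 2): arr[1]=15 > arr[2]=13
(1, 4): arr[1]=15 > arr[4]=8
(1, 5): arr[1]=15 > arr[5]=2
(1, 6): arr[1]=15 > arr[6]=1
(1, 7): arr[1]=15 > arr[7]=11
(2, 4): arr[2]=13 > arr[4]=8
(2, 5): arr[2]=13 > arr[5]=2
(2, 6): arr[2]=13 > arr[6]=1
(2, 7): arr[2]=13 > arr[7]=11
(3, 4): arr[3]=16 > arr[4]=8
(3, 5): arr[3]=16 > arr[5]=2
(3, 6): arr[3]=16 > arr[6]=1
(3, 7): arr[3]=16 > arr[7]=11
(4, 5): arr[4]=8 > arr[5]=2
(4, 6): arr[4]=8 > arr[6]=1
(5, 6): arr[5]=2 > arr[6]=1

Total inversions: 18

The array has 18 inversion(s): (0,5), (0,6), (1,2), (1,4), (1,5), (1,6), (1,7), (2,4), (2,5), (2,6), (2,7), (3,4), (3,5), (3,6), (3,7), (4,5), (4,6), (5,6). Each pair (i,j) satisfies i < j and arr[i] > arr[j].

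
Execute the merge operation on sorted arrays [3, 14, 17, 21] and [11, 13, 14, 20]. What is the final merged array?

Merging process:

Compare 3 vs 11: take 3 from left. Merged: [3]
Compare 14 vs 11: take 11 from right. Merged: [3, 11]
Compare 14 vs 13: take 13 from right. Merged: [3, 11, 13]
Compare 14 vs 14: take 14 from left. Merged: [3, 11, 13, 14]
Compare 17 vs 14: take 14 from right. Merged: [3, 11, 13, 14, 14]
Compare 17 vs 20: take 17 from left. Merged: [3, 11, 13, 14, 14, 17]
Compare 21 vs 20: take 20 from right. Merged: [3, 11, 13, 14, 14, 17, 20]
Append remaining from left: [21]. Merged: [3, 11, 13, 14, 14, 17, 20, 21]

Final merged array: [3, 11, 13, 14, 14, 17, 20, 21]
Total comparisons: 7

The merged array is [3, 11, 13, 14, 14, 17, 20, 21], requiring 7 comparisons. The merge step runs in O(n) time where n is the total number of elements.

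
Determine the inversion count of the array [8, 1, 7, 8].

Finding inversions in [8, 1, 7, 8]:

(0, 1): arr[0]=8 > arr[1]=1
(0, 2): arr[0]=8 > arr[2]=7

Total inversions: 2

The array has 2 inversion(s): (0,1), (0,2). Each pair (i,j) satisfies i < j and arr[i] > arr[j].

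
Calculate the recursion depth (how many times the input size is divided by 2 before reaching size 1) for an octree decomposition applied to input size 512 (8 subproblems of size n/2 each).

For divide and conquer with division factor 2:

Problem sizes at each level:
Level 0: 512
Level 1: 256
Level 2: 128
Level 3: 64
Level 4: 32
Level 5: 16
Level 6: 8
Level 7: 4
Level 8: 2
Level 9: 1

The root is level 0 and the size-1 base case is level 9 (the tree spans levels 0 through 9, i.e. 10 levels counting the root), so the depth is the number of divisions: log_2(512) = 9

The recursion tree depth is log_2(512) = 9. At each level, the problem size is divided by 2, so it takes 9 divisions to reduce to a base case of size 1. The algorithm makes 8 recursive calls at each level.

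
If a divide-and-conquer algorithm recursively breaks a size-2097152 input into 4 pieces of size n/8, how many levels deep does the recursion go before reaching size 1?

For divide and conquer with division factor 8:

Problem sizes at each level:
Level 0: 2097152
Level 1: 262144
Level 2: 32768
Level 3: 4096
Level 4: 512
Level 5: 64
Level 6: 8
Level 7: 1

The root is level 0 and the size-1 base case is level 7 (the tree spans levels 0 through 7, i.e. 8 levels counting the root), so the depth is the number of divisions: log_8(2097152) = 7

The recursion tree depth is log_8(2097152) = 7. At each level, the problem size is divided by 8, so it takes 7 divisions to reduce to a base case of size 1. The algorithm makes 4 recursive calls at each level.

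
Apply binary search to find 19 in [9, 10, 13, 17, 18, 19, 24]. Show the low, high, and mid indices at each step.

Binary search for 19 in [9, 10, 13, 17, 18, 19, 24]:

lo=0, hi=6, mid=3, arr[mid]=17 -> 17 < 19, search right half
lo=4, hi=6, mid=5, arr[mid]=19 -> Found target at index 5!

Binary search finds 19 at index 5 after 2 comparisons. The search repeatedly halves the search space by comparing with the middle element.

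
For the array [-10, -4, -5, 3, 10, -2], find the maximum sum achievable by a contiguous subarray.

Using Kadane's algorithm on [-10, -4, -5, 3, 10, -2]:

Scanning through the array:
Position 1 (value -4): max_ending_here = -4, max_so_far = -4
Position 2 (value -5): max_ending_here = -5, max_so_far = -4
Position 3 (value 3): max_ending_here = 3, max_so_far = 3
Position 4 (value 10): max_ending_here = 13, max_so_far = 13
Position 5 (value -2): max_ending_here = 11, max_so_far = 13

Maximum subarray: [3, 10]
Maximum sum: 13

The maximum subarray is [3, 10] with sum 13. This subarray runs from index 3 to index 4.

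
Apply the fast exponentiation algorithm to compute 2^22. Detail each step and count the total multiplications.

Computing 2^22 by squaring (build up from 2^1; each line after the first costs one multiplication):

2^1 = 2
2^2 = (2^1)^2 = 2^2 = 4
2^4 = (2^2)^2 = 4^2 = 16
2^5 = 2 * 2^4 = 2 * 16 = 32
2^10 = (2^5)^2 = 32^2 = 1024
2^11 = 2 * 2^10 = 2 * 1024 = 2048
2^22 = (2^11)^2 = 2048^2 = 4194304

Result: 4194304
Multiplications needed: 6 (6 lines after 2^1)

2^22 = 4194304. Using exponentiation by squaring, this requires 6 multiplications. The key idea: if the exponent is even, square the half-power; if odd, multiply by the base once.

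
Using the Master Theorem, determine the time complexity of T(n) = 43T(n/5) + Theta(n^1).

Master Theorem for T(n) = 43T(n/5) + O(n^1):

a = 43, b = 5, c = 1
log_b(a) = log_5(43) = 2.3370

Case 1: c = 1 < log_5(43) = 2.3370
T(n) = O(n^(log_5 43))

For T(n) = 43T(n/5) + O(n^1): log_5(43) = 2.3370. This is Case 1 of the Master Theorem (c < log_b(a), work dominated by leaves), giving O(n^(log_5 43)).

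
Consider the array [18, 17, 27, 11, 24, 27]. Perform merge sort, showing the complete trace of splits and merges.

Merge sort trace:

Split: [18, 17, 27, 11, 24, 27] -> [18, 17, 27] and [11, 24, 27]
  Split: [18, 17, 27] -> [18] and [17, 27]
    Split: [17, 27] -> [17] and [27]
    Merge: [17] + [27] -> [17, 27]
  Merge: [18] + [17, 27] -> [17, 18, 27]
  Split: [11, 24, 27] -> [11] and [24, 27]
    Split: [24, 27] -> [24] and [27]
    Merge: [24] + [27] -> [24, 27]
  Merge: [11] + [24, 27] -> [11, 24, 27]
Merge: [17, 18, 27] + [11, 24, 27] -> [11, 17, 18, 24, 27, 27]

Final sorted array: [11, 17, 18, 24, 27, 27]

The merge sort proceeds by recursively splitting the array and merging sorted halves.
After all merges, the sorted array is [11, 17, 18, 24, 27, 27].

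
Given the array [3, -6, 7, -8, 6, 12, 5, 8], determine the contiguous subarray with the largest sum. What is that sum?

Using Kadane's algorithm on [3, -6, 7, -8, 6, 12, 5, 8]:

Scanning through the array:
Position 1 (value -6): max_ending_here = -3, max_so_far = 3
Position 2 (value 7): max_ending_here = 7, max_so_far = 7
Position 3 (value -8): max_ending_here = -1, max_so_far = 7
Position 4 (value 6): max_ending_here = 6, max_so_far = 7
Position 5 (value 12): max_ending_here = 18, max_so_far = 18
Position 6 (value 5): max_ending_here = 23, max_so_far = 23
Position 7 (value 8): max_ending_here = 31, max_so_far = 31

Maximum subarray: [6, 12, 5, 8]
Maximum sum: 31

The maximum subarray is [6, 12, 5, 8] with sum 31. This subarray runs from index 4 to index 7.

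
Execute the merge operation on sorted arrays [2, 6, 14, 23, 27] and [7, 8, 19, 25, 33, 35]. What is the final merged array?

Merging process:

Compare 2 vs 7: take 2 from left. Merged: [2]
Compare 6 vs 7: take 6 from left. Merged: [2, 6]
Compare 14 vs 7: take 7 from right. Merged: [2, 6, 7]
Compare 14 vs 8: take 8 from right. Merged: [2, 6, 7, 8]
Compare 14 vs 19: take 14 from left. Merged: [2, 6, 7, 8, 14]
Compare 23 vs 19: take 19 from right. Merged: [2, 6, 7, 8, 14, 19]
Compare 23 vs 25: take 23 from left. Merged: [2, 6, 7, 8, 14, 19, 23]
Compare 27 vs 25: take 25 from right. Merged: [2, 6, 7, 8, 14, 19, 23, 25]
Compare 27 vs 33: take 27 from left. Merged: [2, 6, 7, 8, 14, 19, 23, 25, 27]
Append remaining from right: [33, 35]. Merged: [2, 6, 7, 8, 14, 19, 23, 25, 27, 33, 35]

Final merged array: [2, 6, 7, 8, 14, 19, 23, 25, 27, 33, 35]
Total comparisons: 9

The merged array is [2, 6, 7, 8, 14, 19, 23, 25, 27, 33, 35], requiring 9 comparisons. The merge step runs in O(n) time where n is the total number of elements.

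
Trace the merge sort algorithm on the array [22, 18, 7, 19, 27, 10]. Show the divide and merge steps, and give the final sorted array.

Merge sort trace:

Split: [22, 18, 7, 19, 27, 10] -> [22, 18, 7] and [19, 27, 10]
  Split: [22, 18, 7] -> [22] and [18, 7]
    Split: [18, 7] -> [18] and [7]
    Merge: [18] + [7] -> [7, 18]
  Merge: [22] + [7, 18] -> [7, 18, 22]
  Split: [19, 27, 10] -> [19] and [27, 10]
    Split: [27, 10] -> [27] and [10]
    Merge: [27] + [10] -> [10, 27]
  Merge: [19] + [10, 27] -> [10, 19, 27]
Merge: [7, 18, 22] + [10, 19, 27] -> [7, 10, 18, 19, 22, 27]

Final sorted array: [7, 10, 18, 19, 22, 27]

The merge sort proceeds by recursively splitting the array and merging sorted halves.
After all merges, the sorted array is [7, 10, 18, 19, 22, 27].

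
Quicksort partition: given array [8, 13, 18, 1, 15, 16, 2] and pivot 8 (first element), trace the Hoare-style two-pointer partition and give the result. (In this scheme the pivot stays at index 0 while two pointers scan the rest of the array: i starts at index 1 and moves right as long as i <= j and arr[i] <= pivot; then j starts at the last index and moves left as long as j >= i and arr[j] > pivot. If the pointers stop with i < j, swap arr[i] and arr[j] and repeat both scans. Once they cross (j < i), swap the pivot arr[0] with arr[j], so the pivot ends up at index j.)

Hoare-style two-pointer partition with pivot = 8:

Initial array: [8, 13, 18, 1, 15, 16, 2]

Pointers start at i = 1, j = 6.
i stops at index 1 (arr[1]=13 > 8), j stops at index 6 (arr[6]=2 <= 8): swap arr[1] and arr[6], array becomes [8, 2, 18, 1, 15, 16, 13]
i stops at index 2 (arr[2]=18 > 8), j stops at index 3 (arr[3]=1 <= 8): swap arr[2] and arr[3], array becomes [8, 2, 1, 18, 15, 16, 13]
i ends at 3, j ends at 2: the pointers have crossed (j < i), so scanning stops.

Swap pivot arr[0] with arr[2] to place pivot at position 2: [1, 2, 8, 18, 15, 16, 13]
Pivot position: 2

After partitioning with pivot 8, the array becomes [1, 2, 8, 18, 15, 16, 13]. The pivot is placed at index 2. All elements to the left of the pivot are <= 8, and all elements to the right are > 8.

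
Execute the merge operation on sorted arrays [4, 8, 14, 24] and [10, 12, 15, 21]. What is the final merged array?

Merging process:

Compare 4 vs 10: take 4 from left. Merged: [4]
Compare 8 vs 10: take 8 from left. Merged: [4, 8]
Compare 14 vs 10: take 10 from right. Merged: [4, 8, 10]
Compare 14 vs 12: take 12 from right. Merged: [4, 8, 10, 12]
Compare 14 vs 15: take 14 from left. Merged: [4, 8, 10, 12, 14]
Compare 24 vs 15: take 15 from right. Merged: [4, 8, 10, 12, 14, 15]
Compare 24 vs 21: take 21 from right. Merged: [4, 8, 10, 12, 14, 15, 21]
Append remaining from left: [24]. Merged: [4, 8, 10, 12, 14, 15, 21, 24]

Final merged array: [4, 8, 10, 12, 14, 15, 21, 24]
Total comparisons: 7

The merged array is [4, 8, 10, 12, 14, 15, 21, 24], requiring 7 comparisons. The merge step runs in O(n) time where n is the total number of elements.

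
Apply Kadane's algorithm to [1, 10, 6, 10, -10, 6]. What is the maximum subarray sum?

Using Kadane's algorithm on [1, 10, 6, 10, -10, 6]:

Scanning through the array:
Position 1 (value 10): max_ending_here = 11, max_so_far = 11
Position 2 (value 6): max_ending_here = 17, max_so_far = 17
Position 3 (value 10): max_ending_here = 27, max_so_far = 27
Position 4 (value -10): max_ending_here = 17, max_so_far = 27
Position 5 (value 6): max_ending_here = 23, max_so_far = 27

Maximum subarray: [1, 10, 6, 10]
Maximum sum: 27

The maximum subarray is [1, 10, 6, 10] with sum 27. This subarray runs from index 0 to index 3.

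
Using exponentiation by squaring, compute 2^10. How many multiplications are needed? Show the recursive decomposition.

Computing 2^10 by squaring (build up from 2^1; each line after the first costs one multiplication):

2^1 = 2
2^2 = (2^1)^2 = 2^2 = 4
2^4 = (2^2)^2 = 4^2 = 16
2^5 = 2 * 2^4 = 2 * 16 = 32
2^10 = (2^5)^2 = 32^2 = 1024

Result: 1024
Multiplications needed: 4 (4 lines after 2^1)

2^10 = 1024. Using exponentiation by squaring, this requires 4 multiplications. The key idea: if the exponent is even, square the half-power; if odd, multiply by the base once.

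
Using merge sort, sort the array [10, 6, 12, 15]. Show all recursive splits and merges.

Merge sort trace:

Split: [10, 6, 12, 15] -> [10, 6] and [12, 15]
  Split: [10, 6] -> [10] and [6]
  Merge: [10] + [6] -> [6, 10]
  Split: [12, 15] -> [12] and [15]
  Merge: [12] + [15] -> [12, 15]
Merge: [6, 10] + [12, 15] -> [6, 10, 12, 15]

Final sorted array: [6, 10, 12, 15]

The merge sort proceeds by recursively splitting the array and merging sorted halves.
After all merges, the sorted array is [6, 10, 12, 15].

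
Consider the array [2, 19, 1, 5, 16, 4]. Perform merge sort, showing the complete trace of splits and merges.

Merge sort trace:

Split: [2, 19, 1, 5, 16, 4] -> [2, 19, 1] and [5, 16, 4]
  Split: [2, 19, 1] -> [2] and [19, 1]
    Split: [19, 1] -> [19] and [1]
    Merge: [19] + [1] -> [1, 19]
  Merge: [2] + [1, 19] -> [1, 2, 19]
  Split: [5, 16, 4] -> [5] and [16, 4]
    Split: [16, 4] -> [16] and [4]
    Merge: [16] + [4] -> [4, 16]
  Merge: [5] + [4, 16] -> [4, 5, 16]
Merge: [1, 2, 19] + [4, 5, 16] -> [1, 2, 4, 5, 16, 19]

Final sorted array: [1, 2, 4, 5, 16, 19]

The merge sort proceeds by recursively splitting the array and merging sorted halves.
After all merges, the sorted array is [1, 2, 4, 5, 16, 19].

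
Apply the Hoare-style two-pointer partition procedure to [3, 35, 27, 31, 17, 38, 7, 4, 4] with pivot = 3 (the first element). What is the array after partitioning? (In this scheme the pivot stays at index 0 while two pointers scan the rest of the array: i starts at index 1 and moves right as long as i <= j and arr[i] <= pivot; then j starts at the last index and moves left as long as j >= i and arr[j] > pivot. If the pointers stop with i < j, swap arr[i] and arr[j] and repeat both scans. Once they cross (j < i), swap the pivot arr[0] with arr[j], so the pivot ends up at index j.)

Hoare-style two-pointer partition with pivot = 3:

Initial array: [3, 35, 27, 31, 17, 38, 7, 4, 4]

Pointers start at i = 1, j = 8.
i ends at 1, j ends at 0: the pointers have crossed (j < i), so scanning stops.

j = 0, so swapping arr[0] with arr[j] leaves the pivot at position 0: [3, 35, 27, 31, 17, 38, 7, 4, 4]
Pivot position: 0

After partitioning with pivot 3, the array becomes [3, 35, 27, 31, 17, 38, 7, 4, 4]. The pivot is placed at index 0. All elements to the left of the pivot are <= 3, and all elements to the right are > 3.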